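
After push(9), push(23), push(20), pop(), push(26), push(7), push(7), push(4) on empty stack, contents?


push(9) -> [9]
push(23) -> [9, 23]
push(20) -> [9, 23, 20]
pop() returns 20 -> [9, 23]
push(26) -> [9, 23, 26]
push(7) -> [9, 23, 26, 7]
push(7) -> [9, 23, 26, 7, 7]
push(4) -> [9, 23, 26, 7, 7, 4]
Final stack (bottom to top): [9, 23, 26, 7, 7, 4]


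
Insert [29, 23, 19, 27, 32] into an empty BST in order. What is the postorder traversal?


Root = 29; build tree by BST insertion.
Postorder traversal: [19, 27, 23, 32, 29]


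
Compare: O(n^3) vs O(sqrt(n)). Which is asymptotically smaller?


sublinear grows slower than cubic
O(sqrt(n)) is asymptotically smaller; O(n^3) grows faster


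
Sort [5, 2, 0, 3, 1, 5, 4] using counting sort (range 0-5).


Count array: [1, 1, 1, 1, 1, 2]
Reconstruct: [0, 1, 2, 3, 4, 5, 5]


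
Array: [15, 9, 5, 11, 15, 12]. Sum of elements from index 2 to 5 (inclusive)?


Prefix sums: [0, 15, 24, 29, 40, 55, 67]
Sum[2..5] = prefix[6] - prefix[2] = 67 - 24 = 43


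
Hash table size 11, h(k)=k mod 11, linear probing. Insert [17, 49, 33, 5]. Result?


Insertions: 17->slot 6; 49->slot 5; 33->slot 0; 5->slot 7
Table: [33, None, None, None, None, 49, 17, 5, None, None, None]


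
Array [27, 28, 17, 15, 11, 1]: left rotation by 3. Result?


Left rotate by 3: [15, 11, 1, 27, 28, 17]


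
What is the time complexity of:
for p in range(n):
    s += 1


Per nesting level: O(n) = O(n)
Complexity: O(n)


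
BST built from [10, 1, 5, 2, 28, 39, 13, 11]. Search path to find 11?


BST root = 10
Search for 11: compare at each node
Path: [10, 28, 13, 11]


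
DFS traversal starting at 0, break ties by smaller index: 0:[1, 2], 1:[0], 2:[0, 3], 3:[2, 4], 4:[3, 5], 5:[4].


DFS stack-based: start with [0]
Visit order: [0, 1, 2, 3, 4, 5]


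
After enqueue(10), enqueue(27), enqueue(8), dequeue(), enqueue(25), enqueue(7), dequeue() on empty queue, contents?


enqueue(10) -> [10]
enqueue(27) -> [10, 27]
enqueue(8) -> [10, 27, 8]
dequeue() returns 10 -> [27, 8]
enqueue(25) -> [27, 8, 25]
enqueue(7) -> [27, 8, 25, 7]
dequeue() returns 27 -> [8, 25, 7]
Final queue (front to back): [8, 25, 7]


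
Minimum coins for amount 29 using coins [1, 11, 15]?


dp[0]=0; dp[i]=1+min(dp[i-c] for c in coins)
...dp[24]=4, dp[25]=5, dp[26]=2, dp[27]=3, dp[28]=4, dp[29]=5
Minimum coins for 29 = 5


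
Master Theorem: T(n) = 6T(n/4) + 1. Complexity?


a=6, b=4, c=0. log_4(6)=1.292 > c=0. Case 1: O(n^log_b(a)) = O(n^1.292)
Complexity: O(n^1.292)


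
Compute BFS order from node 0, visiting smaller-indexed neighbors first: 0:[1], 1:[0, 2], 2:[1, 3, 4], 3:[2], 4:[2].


BFS queue: start with [0]
Visit order: [0, 1, 2, 3, 4]


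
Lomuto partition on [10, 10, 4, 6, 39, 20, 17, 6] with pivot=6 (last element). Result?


Elements <= 6 go left of pivot.
Result: [4, 6, 6, 10, 39, 20, 17, 10], pivot at index 2


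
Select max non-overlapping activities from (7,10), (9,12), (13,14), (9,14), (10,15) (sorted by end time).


Greedy: pick earliest-ending, then skip overlaps.
Selected (2 activities): [(7, 10), (13, 14)]


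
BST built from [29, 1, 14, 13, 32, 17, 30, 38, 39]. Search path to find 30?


BST root = 29
Search for 30: compare at each node
Path: [29, 32, 30]


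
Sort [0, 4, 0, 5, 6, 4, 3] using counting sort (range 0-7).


Count array: [2, 0, 0, 1, 2, 1, 1, 0]
Reconstruct: [0, 0, 3, 4, 4, 5, 6]


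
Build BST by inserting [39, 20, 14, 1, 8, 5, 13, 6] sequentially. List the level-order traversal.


Root = 39; build tree by BST insertion.
Level-Order traversal: [39, 20, 14, 1, 8, 5, 13, 6]


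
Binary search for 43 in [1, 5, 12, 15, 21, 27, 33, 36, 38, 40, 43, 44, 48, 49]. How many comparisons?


Search for 43:
[0,13] mid=6 arr[6]=33
[7,13] mid=10 arr[10]=43
Total: 2 comparisons


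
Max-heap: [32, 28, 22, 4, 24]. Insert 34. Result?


Append 34: [32, 28, 22, 4, 24, 34]
Bubble up: swap idx 5(34) with idx 2(22); swap idx 2(34) with idx 0(32)
Result: [34, 28, 32, 4, 24, 22]


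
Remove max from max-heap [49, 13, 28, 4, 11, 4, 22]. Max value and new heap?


Max = 49
Replace root with last, heapify down
Resulting heap: [28, 13, 22, 4, 11, 4]


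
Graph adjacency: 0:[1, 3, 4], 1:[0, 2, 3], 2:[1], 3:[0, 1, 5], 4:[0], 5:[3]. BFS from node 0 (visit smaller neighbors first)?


BFS queue: start with [0]
Visit order: [0, 1, 3, 4, 2, 5]


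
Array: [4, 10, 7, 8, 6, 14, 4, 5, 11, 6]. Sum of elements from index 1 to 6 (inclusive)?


Prefix sums: [0, 4, 14, 21, 29, 35, 49, 53, 58, 69, 75]
Sum[1..6] = prefix[7] - prefix[1] = 53 - 4 = 49


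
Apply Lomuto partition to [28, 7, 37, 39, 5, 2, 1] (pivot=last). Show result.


Elements <= 1 go left of pivot.
Result: [1, 7, 37, 39, 5, 2, 28], pivot at index 0


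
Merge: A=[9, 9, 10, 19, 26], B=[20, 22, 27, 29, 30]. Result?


Compare heads, take smaller each step.
Merged: [9, 9, 10, 19, 20, 22, 26, 27, 29, 30]


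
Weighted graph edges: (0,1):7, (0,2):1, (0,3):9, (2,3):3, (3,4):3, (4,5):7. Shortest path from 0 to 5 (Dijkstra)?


Dijkstra from 0:
Distances: {0: 0, 1: 7, 2: 1, 3: 4, 4: 7, 5: 14}
Shortest distance to 5 = 14, path = [0, 2, 3, 4, 5]


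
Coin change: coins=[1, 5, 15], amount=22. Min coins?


dp[0]=0; dp[i]=1+min(dp[i-c] for c in coins)
...dp[17]=3, dp[18]=4, dp[19]=5, dp[20]=2, dp[21]=3, dp[22]=4
Minimum coins for 22 = 4


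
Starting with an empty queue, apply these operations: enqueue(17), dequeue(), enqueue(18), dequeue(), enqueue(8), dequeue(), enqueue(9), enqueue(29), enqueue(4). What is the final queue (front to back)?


enqueue(17) -> [17]
dequeue() returns 17 -> []
enqueue(18) -> [18]
dequeue() returns 18 -> []
enqueue(8) -> [8]
dequeue() returns 8 -> []
enqueue(9) -> [9]
enqueue(29) -> [9, 29]
enqueue(4) -> [9, 29, 4]
Final queue (front to back): [9, 29, 4]


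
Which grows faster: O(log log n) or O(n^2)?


double-logarithmic grows slower than quadratic
O(log log n) is asymptotically smaller; O(n^2) grows faster


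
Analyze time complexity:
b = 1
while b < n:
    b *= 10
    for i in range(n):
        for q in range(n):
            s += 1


Per nesting level: O(log n) * O(n) * O(n) = O(n^2 log n)
Complexity: O(n^2 log n)


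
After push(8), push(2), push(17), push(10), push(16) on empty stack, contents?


push(8) -> [8]
push(2) -> [8, 2]
push(17) -> [8, 2, 17]
push(10) -> [8, 2, 17, 10]
push(16) -> [8, 2, 17, 10, 16]
Final stack (bottom to top): [8, 2, 17, 10, 16]


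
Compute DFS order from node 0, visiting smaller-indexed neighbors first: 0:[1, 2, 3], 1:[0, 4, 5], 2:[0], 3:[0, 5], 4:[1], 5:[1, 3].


DFS stack-based: start with [0]
Visit order: [0, 1, 4, 5, 3, 2]


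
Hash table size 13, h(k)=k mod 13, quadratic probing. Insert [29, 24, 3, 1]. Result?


Insertions: 29->slot 3; 24->slot 11; 3->slot 4; 1->slot 1
Table: [None, 1, None, 29, 3, None, None, None, None, None, None, 24, None]


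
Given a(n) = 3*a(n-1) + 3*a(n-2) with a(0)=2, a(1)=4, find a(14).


Build bottom-up:
...a(12)=10744002, a(13)=40733604, a(14)=3*40733604+3*10744002=154432818


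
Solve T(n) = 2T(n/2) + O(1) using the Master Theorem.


a=2, b=2, c=0. log_2(2)=1 > c=0. Case 1: O(n^log_b(a)) = O(n)
Complexity: O(n)


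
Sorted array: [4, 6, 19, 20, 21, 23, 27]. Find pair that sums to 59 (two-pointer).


Two pointers: lo=0, hi=6
No pair sums to 59


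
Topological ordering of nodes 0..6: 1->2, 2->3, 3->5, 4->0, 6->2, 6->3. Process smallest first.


Kahn's algorithm, process smallest node first
Order: [1, 4, 0, 6, 2, 3, 5]


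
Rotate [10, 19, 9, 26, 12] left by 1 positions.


Left rotate by 1: [19, 9, 26, 12, 10]


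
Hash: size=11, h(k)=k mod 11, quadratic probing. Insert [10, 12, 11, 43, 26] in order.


Insertions: 10->slot 10; 12->slot 1; 11->slot 0; 43->slot 3; 26->slot 4
Table: [11, 12, None, 43, 26, None, None, None, None, None, 10]


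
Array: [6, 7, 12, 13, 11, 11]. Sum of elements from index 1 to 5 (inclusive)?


Prefix sums: [0, 6, 13, 25, 38, 49, 60]
Sum[1..5] = prefix[6] - prefix[1] = 60 - 6 = 54


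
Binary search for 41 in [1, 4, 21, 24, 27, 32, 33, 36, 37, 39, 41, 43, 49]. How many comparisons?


Search for 41:
[0,12] mid=6 arr[6]=33
[7,12] mid=9 arr[9]=39
[10,12] mid=11 arr[11]=43
[10,10] mid=10 arr[10]=41
Total: 4 comparisons


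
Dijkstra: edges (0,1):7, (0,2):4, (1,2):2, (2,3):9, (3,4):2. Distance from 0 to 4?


Dijkstra from 0:
Distances: {0: 0, 1: 6, 2: 4, 3: 13, 4: 15}
Shortest distance to 4 = 15, path = [0, 2, 3, 4]


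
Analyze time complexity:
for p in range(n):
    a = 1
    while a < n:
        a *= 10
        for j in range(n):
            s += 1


Per nesting level: O(n) * O(log n) * O(n) = O(n^2 log n)
Complexity: O(n^2 log n)


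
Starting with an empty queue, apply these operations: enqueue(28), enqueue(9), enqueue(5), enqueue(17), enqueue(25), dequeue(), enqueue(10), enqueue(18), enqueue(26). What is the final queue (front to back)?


enqueue(28) -> [28]
enqueue(9) -> [28, 9]
enqueue(5) -> [28, 9, 5]
enqueue(17) -> [28, 9, 5, 17]
enqueue(25) -> [28, 9, 5, 17, 25]
dequeue() returns 28 -> [9, 5, 17, 25]
enqueue(10) -> [9, 5, 17, 25, 10]
enqueue(18) -> [9, 5, 17, 25, 10, 18]
enqueue(26) -> [9, 5, 17, 25, 10, 18, 26]
Final queue (front to back): [9, 5, 17, 25, 10, 18, 26]


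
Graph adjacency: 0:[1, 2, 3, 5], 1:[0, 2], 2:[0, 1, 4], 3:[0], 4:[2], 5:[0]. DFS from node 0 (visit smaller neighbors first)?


DFS stack-based: start with [0]
Visit order: [0, 1, 2, 4, 3, 5]


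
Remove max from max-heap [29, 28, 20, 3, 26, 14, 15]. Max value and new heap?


Max = 29
Replace root with last, heapify down
Resulting heap: [28, 26, 20, 3, 15, 14]


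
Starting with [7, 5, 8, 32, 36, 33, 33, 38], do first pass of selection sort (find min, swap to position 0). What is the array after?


After one pass: [5, 7, 8, 32, 36, 33, 33, 38]


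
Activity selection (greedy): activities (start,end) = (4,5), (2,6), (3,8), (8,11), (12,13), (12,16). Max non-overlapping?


Greedy: pick earliest-ending, then skip overlaps.
Selected (3 activities): [(4, 5), (8, 11), (12, 13)]


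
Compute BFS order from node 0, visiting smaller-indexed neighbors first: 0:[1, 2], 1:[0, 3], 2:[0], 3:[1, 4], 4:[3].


BFS queue: start with [0]
Visit order: [0, 1, 2, 3, 4]


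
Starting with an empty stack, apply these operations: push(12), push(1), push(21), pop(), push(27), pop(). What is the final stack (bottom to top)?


push(12) -> [12]
push(1) -> [12, 1]
push(21) -> [12, 1, 21]
pop() returns 21 -> [12, 1]
push(27) -> [12, 1, 27]
pop() returns 27 -> [12, 1]
Final stack (bottom to top): [12, 1]


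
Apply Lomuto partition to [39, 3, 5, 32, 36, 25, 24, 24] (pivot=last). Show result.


Elements <= 24 go left of pivot.
Result: [3, 5, 24, 24, 36, 25, 39, 32], pivot at index 3


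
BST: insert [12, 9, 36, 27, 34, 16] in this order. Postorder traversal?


Root = 12; build tree by BST insertion.
Postorder traversal: [9, 16, 34, 27, 36, 12]


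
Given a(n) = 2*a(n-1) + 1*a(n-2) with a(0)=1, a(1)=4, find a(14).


Build bottom-up:
...a(12)=61181, a(13)=147704, a(14)=2*147704+1*61181=356589


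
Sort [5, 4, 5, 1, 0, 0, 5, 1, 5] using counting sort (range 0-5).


Count array: [2, 2, 0, 0, 1, 4]
Reconstruct: [0, 0, 1, 1, 4, 5, 5, 5, 5]


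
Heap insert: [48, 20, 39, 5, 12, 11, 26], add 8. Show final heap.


Append 8: [48, 20, 39, 5, 12, 11, 26, 8]
Bubble up: swap idx 7(8) with idx 3(5)
Result: [48, 20, 39, 8, 12, 11, 26, 5]


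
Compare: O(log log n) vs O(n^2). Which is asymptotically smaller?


double-logarithmic grows slower than quadratic
O(log log n) is asymptotically smaller; O(n^2) grows faster


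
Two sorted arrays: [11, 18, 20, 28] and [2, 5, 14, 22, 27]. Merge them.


Compare heads, take smaller each step.
Merged: [2, 5, 11, 14, 18, 20, 22, 27, 28]


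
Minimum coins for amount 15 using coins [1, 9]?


dp[0]=0; dp[i]=1+min(dp[i-c] for c in coins)
...dp[10]=2, dp[11]=3, dp[12]=4, dp[13]=5, dp[14]=6, dp[15]=7
Minimum coins for 15 = 7


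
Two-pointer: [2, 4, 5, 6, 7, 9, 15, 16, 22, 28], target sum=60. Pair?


Two pointers: lo=0, hi=9
No pair sums to 60


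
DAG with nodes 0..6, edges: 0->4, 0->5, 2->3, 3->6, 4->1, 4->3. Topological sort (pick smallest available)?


Kahn's algorithm, process smallest node first
Order: [0, 2, 4, 1, 3, 5, 6]


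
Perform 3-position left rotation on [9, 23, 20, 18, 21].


Left rotate by 3: [18, 21, 9, 23, 20]


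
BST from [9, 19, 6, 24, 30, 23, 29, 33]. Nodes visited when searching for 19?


BST root = 9
Search for 19: compare at each node
Path: [9, 19]


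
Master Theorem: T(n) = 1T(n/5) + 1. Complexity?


a=1, b=5, c=0. log_5(1)=0 = c=0. Case 2: O(n^c log n) = O(log n)
Complexity: O(log n)


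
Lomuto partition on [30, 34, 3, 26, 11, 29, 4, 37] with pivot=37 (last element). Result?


Elements <= 37 go left of pivot.
Result: [30, 34, 3, 26, 11, 29, 4, 37], pivot at index 7


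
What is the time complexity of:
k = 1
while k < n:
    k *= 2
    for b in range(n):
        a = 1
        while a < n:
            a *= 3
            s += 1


Per nesting level: O(log n) * O(n) * O(log n) = O(n (log n)^2)
Complexity: O(n (log n)^2)


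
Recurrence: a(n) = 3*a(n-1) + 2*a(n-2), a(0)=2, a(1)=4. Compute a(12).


Build bottom-up:
...a(10)=408040, a(11)=1453256, a(12)=3*1453256+2*408040=5175848


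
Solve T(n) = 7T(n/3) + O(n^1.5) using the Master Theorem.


a=7, b=3, c=1.5. log_3(7)=1.771 > c=1.5. Case 1: O(n^log_b(a)) = O(n^1.771)
Complexity: O(n^1.771)


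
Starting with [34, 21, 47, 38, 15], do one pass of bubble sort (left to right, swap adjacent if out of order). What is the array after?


After one pass: [21, 34, 38, 15, 47]


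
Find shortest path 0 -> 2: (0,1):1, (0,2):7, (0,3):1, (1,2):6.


Dijkstra from 0:
Distances: {0: 0, 1: 1, 2: 7, 3: 1}
Shortest distance to 2 = 7, path = [0, 2]


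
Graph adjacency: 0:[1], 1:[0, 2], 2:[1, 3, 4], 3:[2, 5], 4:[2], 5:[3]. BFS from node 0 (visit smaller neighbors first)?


BFS queue: start with [0]
Visit order: [0, 1, 2, 3, 4, 5]


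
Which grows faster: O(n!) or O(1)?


constant grows slower than factorial
O(1) is asymptotically smaller; O(n!) grows faster


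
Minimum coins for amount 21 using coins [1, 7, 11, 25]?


dp[0]=0; dp[i]=1+min(dp[i-c] for c in coins)
...dp[16]=4, dp[17]=5, dp[18]=2, dp[19]=3, dp[20]=4, dp[21]=3
Minimum coins for 21 = 3


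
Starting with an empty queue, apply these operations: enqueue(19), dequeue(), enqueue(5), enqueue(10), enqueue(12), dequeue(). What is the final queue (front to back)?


enqueue(19) -> [19]
dequeue() returns 19 -> []
enqueue(5) -> [5]
enqueue(10) -> [5, 10]
enqueue(12) -> [5, 10, 12]
dequeue() returns 5 -> [10, 12]
Final queue (front to back): [10, 12]


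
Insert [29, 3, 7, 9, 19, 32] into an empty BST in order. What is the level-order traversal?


Root = 29; build tree by BST insertion.
Level-Order traversal: [29, 3, 32, 7, 9, 19]


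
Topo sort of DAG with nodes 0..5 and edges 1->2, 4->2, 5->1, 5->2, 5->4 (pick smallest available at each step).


Kahn's algorithm, process smallest node first
Order: [0, 3, 5, 1, 4, 2]


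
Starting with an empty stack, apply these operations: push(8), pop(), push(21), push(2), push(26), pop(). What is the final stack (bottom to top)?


push(8) -> [8]
pop() returns 8 -> []
push(21) -> [21]
push(2) -> [21, 2]
push(26) -> [21, 2, 26]
pop() returns 26 -> [21, 2]
Final stack (bottom to top): [21, 2]


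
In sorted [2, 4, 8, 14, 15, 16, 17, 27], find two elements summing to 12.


Two pointers: lo=0, hi=7
Found pair: (4, 8) summing to 12


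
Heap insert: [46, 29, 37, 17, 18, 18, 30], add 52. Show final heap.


Append 52: [46, 29, 37, 17, 18, 18, 30, 52]
Bubble up: swap idx 7(52) with idx 3(17); swap idx 3(52) with idx 1(29); swap idx 1(52) with idx 0(46)
Result: [52, 46, 37, 29, 18, 18, 30, 17]


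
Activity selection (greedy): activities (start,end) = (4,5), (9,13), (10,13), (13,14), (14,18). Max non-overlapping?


Greedy: pick earliest-ending, then skip overlaps.
Selected (4 activities): [(4, 5), (9, 13), (13, 14), (14, 18)]


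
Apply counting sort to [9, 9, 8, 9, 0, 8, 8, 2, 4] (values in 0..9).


Count array: [1, 0, 1, 0, 1, 0, 0, 0, 3, 3]
Reconstruct: [0, 2, 4, 8, 8, 8, 9, 9, 9]


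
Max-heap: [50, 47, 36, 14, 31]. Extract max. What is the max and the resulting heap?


Max = 50
Replace root with last, heapify down
Resulting heap: [47, 31, 36, 14]


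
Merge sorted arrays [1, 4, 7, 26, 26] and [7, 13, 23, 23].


Compare heads, take smaller each step.
Merged: [1, 4, 7, 7, 13, 23, 23, 26, 26]


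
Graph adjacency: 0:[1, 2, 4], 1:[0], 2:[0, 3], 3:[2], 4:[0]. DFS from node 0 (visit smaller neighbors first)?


DFS stack-based: start with [0]
Visit order: [0, 1, 2, 3, 4]


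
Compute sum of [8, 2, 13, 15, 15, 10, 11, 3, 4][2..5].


Prefix sums: [0, 8, 10, 23, 38, 53, 63, 74, 77, 81]
Sum[2..5] = prefix[6] - prefix[2] = 63 - 10 = 53


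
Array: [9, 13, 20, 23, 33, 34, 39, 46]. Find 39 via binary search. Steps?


Search for 39:
[0,7] mid=3 arr[3]=23
[4,7] mid=5 arr[5]=34
[6,7] mid=6 arr[6]=39
Total: 3 comparisons


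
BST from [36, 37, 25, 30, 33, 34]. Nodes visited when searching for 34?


BST root = 36
Search for 34: compare at each node
Path: [36, 25, 30, 33, 34]


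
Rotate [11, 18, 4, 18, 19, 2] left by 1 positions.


Left rotate by 1: [18, 4, 18, 19, 2, 11]


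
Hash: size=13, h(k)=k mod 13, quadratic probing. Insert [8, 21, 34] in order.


Insertions: 8->slot 8; 21->slot 9; 34->slot 12
Table: [None, None, None, None, None, None, None, None, 8, 21, None, None, 34]


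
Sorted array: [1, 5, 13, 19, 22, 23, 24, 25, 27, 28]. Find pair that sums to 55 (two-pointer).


Two pointers: lo=0, hi=9
Found pair: (27, 28) summing to 55


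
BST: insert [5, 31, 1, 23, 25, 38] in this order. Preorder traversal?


Root = 5; build tree by BST insertion.
Preorder traversal: [5, 1, 31, 23, 25, 38]


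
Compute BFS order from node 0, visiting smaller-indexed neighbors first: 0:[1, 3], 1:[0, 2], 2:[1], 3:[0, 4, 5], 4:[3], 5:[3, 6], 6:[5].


BFS queue: start with [0]
Visit order: [0, 1, 3, 2, 4, 5, 6]


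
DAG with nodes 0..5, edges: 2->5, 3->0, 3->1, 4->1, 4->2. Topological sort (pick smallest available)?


Kahn's algorithm, process smallest node first
Order: [3, 0, 4, 1, 2, 5]


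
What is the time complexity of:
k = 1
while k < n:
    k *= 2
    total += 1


Per nesting level: O(log n) = O(log n)
Complexity: O(log n)


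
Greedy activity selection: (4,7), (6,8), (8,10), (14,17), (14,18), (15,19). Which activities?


Greedy: pick earliest-ending, then skip overlaps.
Selected (3 activities): [(4, 7), (8, 10), (14, 17)]


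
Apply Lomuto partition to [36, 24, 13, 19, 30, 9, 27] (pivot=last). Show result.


Elements <= 27 go left of pivot.
Result: [24, 13, 19, 9, 27, 36, 30], pivot at index 4


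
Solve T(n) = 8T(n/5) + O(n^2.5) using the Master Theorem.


a=8, b=5, c=2.5. log_5(8)=1.292 < c=2.5. Case 3: O(n^c) = O(n^2.500)
Complexity: O(n^2.500)


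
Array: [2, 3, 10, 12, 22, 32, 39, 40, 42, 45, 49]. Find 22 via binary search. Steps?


Search for 22:
[0,10] mid=5 arr[5]=32
[0,4] mid=2 arr[2]=10
[3,4] mid=3 arr[3]=12
[4,4] mid=4 arr[4]=22
Total: 4 comparisons


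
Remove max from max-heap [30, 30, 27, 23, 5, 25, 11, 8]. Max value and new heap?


Max = 30
Replace root with last, heapify down
Resulting heap: [30, 23, 27, 8, 5, 25, 11]


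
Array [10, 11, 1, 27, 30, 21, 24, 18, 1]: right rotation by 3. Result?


Right rotate by 3: [24, 18, 1, 10, 11, 1, 27, 30, 21]


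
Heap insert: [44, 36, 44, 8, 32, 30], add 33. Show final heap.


Append 33: [44, 36, 44, 8, 32, 30, 33]
Bubble up: no swaps needed
Result: [44, 36, 44, 8, 32, 30, 33]


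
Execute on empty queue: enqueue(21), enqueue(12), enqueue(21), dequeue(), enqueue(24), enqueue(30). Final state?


enqueue(21) -> [21]
enqueue(12) -> [21, 12]
enqueue(21) -> [21, 12, 21]
dequeue() returns 21 -> [12, 21]
enqueue(24) -> [12, 21, 24]
enqueue(30) -> [12, 21, 24, 30]
Final queue (front to back): [12, 21, 24, 30]


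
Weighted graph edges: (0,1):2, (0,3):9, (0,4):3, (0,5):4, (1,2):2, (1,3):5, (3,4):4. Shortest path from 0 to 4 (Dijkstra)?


Dijkstra from 0:
Distances: {0: 0, 1: 2, 2: 4, 3: 7, 4: 3, 5: 4}
Shortest distance to 4 = 3, path = [0, 4]


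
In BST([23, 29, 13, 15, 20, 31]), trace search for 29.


BST root = 23
Search for 29: compare at each node
Path: [23, 29]


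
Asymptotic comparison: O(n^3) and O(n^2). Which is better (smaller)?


quadratic grows slower than cubic
O(n^2) is asymptotically smaller; O(n^3) grows faster


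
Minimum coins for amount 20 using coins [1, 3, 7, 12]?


dp[0]=0; dp[i]=1+min(dp[i-c] for c in coins)
...dp[15]=2, dp[16]=3, dp[17]=3, dp[18]=3, dp[19]=2, dp[20]=3
Minimum coins for 20 = 3


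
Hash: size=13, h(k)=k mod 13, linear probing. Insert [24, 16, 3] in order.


Insertions: 24->slot 11; 16->slot 3; 3->slot 4
Table: [None, None, None, 16, 3, None, None, None, None, None, None, 24, None]


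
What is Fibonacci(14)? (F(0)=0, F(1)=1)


F(n)=F(n-1)+F(n-2)
...F(12)=144, F(13)=233, F(14)=377


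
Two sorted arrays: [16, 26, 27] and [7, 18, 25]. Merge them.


Compare heads, take smaller each step.
Merged: [7, 16, 18, 25, 26, 27]


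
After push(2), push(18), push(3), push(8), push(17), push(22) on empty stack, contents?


push(2) -> [2]
push(18) -> [2, 18]
push(3) -> [2, 18, 3]
push(8) -> [2, 18, 3, 8]
push(17) -> [2, 18, 3, 8, 17]
push(22) -> [2, 18, 3, 8, 17, 22]
Final stack (bottom to top): [2, 18, 3, 8, 17, 22]


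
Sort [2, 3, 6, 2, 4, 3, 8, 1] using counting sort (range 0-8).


Count array: [0, 1, 2, 2, 1, 0, 1, 0, 1]
Reconstruct: [1, 2, 2, 3, 3, 4, 6, 8]


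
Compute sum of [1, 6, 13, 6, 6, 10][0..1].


Prefix sums: [0, 1, 7, 20, 26, 32, 42]
Sum[0..1] = prefix[2] - prefix[0] = 7 - 0 = 7


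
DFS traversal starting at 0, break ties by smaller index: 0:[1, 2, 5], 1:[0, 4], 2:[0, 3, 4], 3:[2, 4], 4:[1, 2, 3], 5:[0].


DFS stack-based: start with [0]
Visit order: [0, 1, 4, 2, 3, 5]


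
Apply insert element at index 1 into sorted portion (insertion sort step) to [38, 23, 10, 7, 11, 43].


After one pass: [23, 38, 10, 7, 11, 43]


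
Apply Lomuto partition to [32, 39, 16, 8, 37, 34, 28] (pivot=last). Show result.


Elements <= 28 go left of pivot.
Result: [16, 8, 28, 39, 37, 34, 32], pivot at index 2


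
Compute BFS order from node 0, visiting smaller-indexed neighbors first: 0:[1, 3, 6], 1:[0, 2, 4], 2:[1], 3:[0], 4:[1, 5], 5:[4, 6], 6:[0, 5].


BFS queue: start with [0]
Visit order: [0, 1, 3, 6, 2, 4, 5]


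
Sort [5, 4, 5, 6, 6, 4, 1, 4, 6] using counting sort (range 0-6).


Count array: [0, 1, 0, 0, 3, 2, 3]
Reconstruct: [1, 4, 4, 4, 5, 5, 6, 6, 6]


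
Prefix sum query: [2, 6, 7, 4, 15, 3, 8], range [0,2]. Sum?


Prefix sums: [0, 2, 8, 15, 19, 34, 37, 45]
Sum[0..2] = prefix[3] - prefix[0] = 15 - 0 = 15


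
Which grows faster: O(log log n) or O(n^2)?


double-logarithmic grows slower than quadratic
O(log log n) is asymptotically smaller; O(n^2) grows faster


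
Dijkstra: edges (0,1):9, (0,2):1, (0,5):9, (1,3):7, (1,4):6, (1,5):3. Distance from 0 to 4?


Dijkstra from 0:
Distances: {0: 0, 1: 9, 2: 1, 3: 16, 4: 15, 5: 9}
Shortest distance to 4 = 15, path = [0, 1, 4]


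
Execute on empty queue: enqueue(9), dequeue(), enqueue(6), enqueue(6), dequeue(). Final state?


enqueue(9) -> [9]
dequeue() returns 9 -> []
enqueue(6) -> [6]
enqueue(6) -> [6, 6]
dequeue() returns 6 -> [6]
Final queue (front to back): [6]


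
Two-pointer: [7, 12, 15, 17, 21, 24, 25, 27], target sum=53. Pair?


Two pointers: lo=0, hi=7
No pair sums to 53


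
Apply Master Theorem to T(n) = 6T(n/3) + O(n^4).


a=6, b=3, c=4. log_3(6)=1.631 < c=4. Case 3: O(n^c) = O(n^4)
Complexity: O(n^4)


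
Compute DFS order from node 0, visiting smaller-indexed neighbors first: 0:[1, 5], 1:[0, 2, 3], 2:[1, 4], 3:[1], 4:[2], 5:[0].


DFS stack-based: start with [0]
Visit order: [0, 1, 2, 4, 3, 5]


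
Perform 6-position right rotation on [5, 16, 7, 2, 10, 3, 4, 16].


Right rotate by 6: [7, 2, 10, 3, 4, 16, 5, 16]


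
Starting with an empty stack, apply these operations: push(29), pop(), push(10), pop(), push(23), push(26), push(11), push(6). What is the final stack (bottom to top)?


push(29) -> [29]
pop() returns 29 -> []
push(10) -> [10]
pop() returns 10 -> []
push(23) -> [23]
push(26) -> [23, 26]
push(11) -> [23, 26, 11]
push(6) -> [23, 26, 11, 6]
Final stack (bottom to top): [23, 26, 11, 6]


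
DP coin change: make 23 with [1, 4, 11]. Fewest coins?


dp[0]=0; dp[i]=1+min(dp[i-c] for c in coins)
...dp[18]=5, dp[19]=3, dp[20]=4, dp[21]=5, dp[22]=2, dp[23]=3
Minimum coins for 23 = 3


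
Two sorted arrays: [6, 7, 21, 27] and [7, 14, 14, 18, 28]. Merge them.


Compare heads, take smaller each step.
Merged: [6, 7, 7, 14, 14, 18, 21, 27, 28]


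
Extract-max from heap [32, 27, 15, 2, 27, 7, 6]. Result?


Max = 32
Replace root with last, heapify down
Resulting heap: [27, 27, 15, 2, 6, 7]


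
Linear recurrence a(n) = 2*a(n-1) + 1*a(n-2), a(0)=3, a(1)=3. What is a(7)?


Build bottom-up:
...a(5)=123, a(6)=297, a(7)=2*297+1*123=717


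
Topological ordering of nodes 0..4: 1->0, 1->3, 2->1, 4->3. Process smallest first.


Kahn's algorithm, process smallest node first
Order: [2, 1, 0, 4, 3]


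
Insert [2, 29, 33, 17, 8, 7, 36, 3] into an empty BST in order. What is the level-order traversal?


Root = 2; build tree by BST insertion.
Level-Order traversal: [2, 29, 17, 33, 8, 36, 7, 3]


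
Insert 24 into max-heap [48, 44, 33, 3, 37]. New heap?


Append 24: [48, 44, 33, 3, 37, 24]
Bubble up: no swaps needed
Result: [48, 44, 33, 3, 37, 24]


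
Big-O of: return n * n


Analysis: constant-time operation, no loop
Complexity: O(1)


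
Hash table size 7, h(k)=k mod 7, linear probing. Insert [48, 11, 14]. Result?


Insertions: 48->slot 6; 11->slot 4; 14->slot 0
Table: [14, None, None, None, 11, None, 48]


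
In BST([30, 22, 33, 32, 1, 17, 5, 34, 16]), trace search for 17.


BST root = 30
Search for 17: compare at each node
Path: [30, 22, 1, 17]


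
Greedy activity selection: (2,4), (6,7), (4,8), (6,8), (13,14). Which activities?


Greedy: pick earliest-ending, then skip overlaps.
Selected (3 activities): [(2, 4), (6, 7), (13, 14)]


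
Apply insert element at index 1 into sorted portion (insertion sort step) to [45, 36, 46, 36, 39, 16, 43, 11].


After one pass: [36, 45, 46, 36, 39, 16, 43, 11]


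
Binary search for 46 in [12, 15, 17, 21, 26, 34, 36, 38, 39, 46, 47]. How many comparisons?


Search for 46:
[0,10] mid=5 arr[5]=34
[6,10] mid=8 arr[8]=39
[9,10] mid=9 arr[9]=46
Total: 3 comparisons


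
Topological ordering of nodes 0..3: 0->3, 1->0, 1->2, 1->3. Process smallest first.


Kahn's algorithm, process smallest node first
Order: [1, 0, 2, 3]


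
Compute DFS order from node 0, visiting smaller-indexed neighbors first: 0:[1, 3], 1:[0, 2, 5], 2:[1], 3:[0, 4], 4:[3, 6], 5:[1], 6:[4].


DFS stack-based: start with [0]
Visit order: [0, 1, 2, 5, 3, 4, 6]


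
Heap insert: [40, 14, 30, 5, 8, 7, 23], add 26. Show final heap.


Append 26: [40, 14, 30, 5, 8, 7, 23, 26]
Bubble up: swap idx 7(26) with idx 3(5); swap idx 3(26) with idx 1(14)
Result: [40, 26, 30, 14, 8, 7, 23, 5]


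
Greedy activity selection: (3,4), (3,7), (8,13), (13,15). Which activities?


Greedy: pick earliest-ending, then skip overlaps.
Selected (3 activities): [(3, 4), (8, 13), (13, 15)]


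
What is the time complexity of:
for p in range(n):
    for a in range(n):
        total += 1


Per nesting level: O(n) * O(n) = O(n^2)
Complexity: O(n^2)


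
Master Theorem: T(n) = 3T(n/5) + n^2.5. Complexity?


a=3, b=5, c=2.5. log_5(3)=0.683 < c=2.5. Case 3: O(n^c) = O(n^2.500)
Complexity: O(n^2.500)


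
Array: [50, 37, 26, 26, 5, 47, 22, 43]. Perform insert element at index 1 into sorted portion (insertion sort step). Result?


After one pass: [37, 50, 26, 26, 5, 47, 22, 43]


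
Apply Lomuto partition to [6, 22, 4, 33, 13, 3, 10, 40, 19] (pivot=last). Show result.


Elements <= 19 go left of pivot.
Result: [6, 4, 13, 3, 10, 19, 22, 40, 33], pivot at index 5


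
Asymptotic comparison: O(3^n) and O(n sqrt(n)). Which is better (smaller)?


n^1.5 grows slower than exponential (base 3)
O(n sqrt(n)) is asymptotically smaller; O(3^n) grows faster


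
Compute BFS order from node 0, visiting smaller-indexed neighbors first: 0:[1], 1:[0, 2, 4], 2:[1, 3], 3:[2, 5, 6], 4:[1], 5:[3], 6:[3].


BFS queue: start with [0]
Visit order: [0, 1, 2, 4, 3, 5, 6]


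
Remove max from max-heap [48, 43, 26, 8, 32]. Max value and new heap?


Max = 48
Replace root with last, heapify down
Resulting heap: [43, 32, 26, 8]


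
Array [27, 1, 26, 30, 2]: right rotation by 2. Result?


Right rotate by 2: [30, 2, 27, 1, 26]


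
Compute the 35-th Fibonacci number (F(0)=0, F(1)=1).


F(n)=F(n-1)+F(n-2)
...F(33)=3524578, F(34)=5702887, F(35)=9227465


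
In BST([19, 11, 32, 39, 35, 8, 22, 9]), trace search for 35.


BST root = 19
Search for 35: compare at each node
Path: [19, 32, 39, 35]


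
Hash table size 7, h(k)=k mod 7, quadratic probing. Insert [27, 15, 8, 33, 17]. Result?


Insertions: 27->slot 6; 15->slot 1; 8->slot 2; 33->slot 5; 17->slot 3
Table: [None, 15, 8, 17, None, 33, 27]


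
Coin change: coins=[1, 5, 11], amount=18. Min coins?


dp[0]=0; dp[i]=1+min(dp[i-c] for c in coins)
...dp[13]=3, dp[14]=4, dp[15]=3, dp[16]=2, dp[17]=3, dp[18]=4
Minimum coins for 18 = 4


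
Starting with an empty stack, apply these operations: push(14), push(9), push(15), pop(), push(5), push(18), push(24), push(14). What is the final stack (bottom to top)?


push(14) -> [14]
push(9) -> [14, 9]
push(15) -> [14, 9, 15]
pop() returns 15 -> [14, 9]
push(5) -> [14, 9, 5]
push(18) -> [14, 9, 5, 18]
push(24) -> [14, 9, 5, 18, 24]
push(14) -> [14, 9, 5, 18, 24, 14]
Final stack (bottom to top): [14, 9, 5, 18, 24, 14]


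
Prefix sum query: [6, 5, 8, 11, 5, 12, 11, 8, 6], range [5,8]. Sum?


Prefix sums: [0, 6, 11, 19, 30, 35, 47, 58, 66, 72]
Sum[5..8] = prefix[9] - prefix[5] = 72 - 35 = 37


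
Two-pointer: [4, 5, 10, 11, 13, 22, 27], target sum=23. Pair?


Two pointers: lo=0, hi=6
Found pair: (10, 13) summing to 23


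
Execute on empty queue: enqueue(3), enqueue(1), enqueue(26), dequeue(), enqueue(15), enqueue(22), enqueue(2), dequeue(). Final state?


enqueue(3) -> [3]
enqueue(1) -> [3, 1]
enqueue(26) -> [3, 1, 26]
dequeue() returns 3 -> [1, 26]
enqueue(15) -> [1, 26, 15]
enqueue(22) -> [1, 26, 15, 22]
enqueue(2) -> [1, 26, 15, 22, 2]
dequeue() returns 1 -> [26, 15, 22, 2]
Final queue (front to back): [26, 15, 22, 2]


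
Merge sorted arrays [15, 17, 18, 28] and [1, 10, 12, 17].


Compare heads, take smaller each step.
Merged: [1, 10, 12, 15, 17, 17, 18, 28]


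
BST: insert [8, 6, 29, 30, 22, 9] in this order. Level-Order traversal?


Root = 8; build tree by BST insertion.
Level-Order traversal: [8, 6, 29, 22, 30, 9]


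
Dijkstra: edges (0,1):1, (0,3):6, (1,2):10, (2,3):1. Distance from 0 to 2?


Dijkstra from 0:
Distances: {0: 0, 1: 1, 2: 7, 3: 6}
Shortest distance to 2 = 7, path = [0, 3, 2]


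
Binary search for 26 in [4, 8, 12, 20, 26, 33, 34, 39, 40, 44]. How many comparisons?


Search for 26:
[0,9] mid=4 arr[4]=26
Total: 1 comparisons


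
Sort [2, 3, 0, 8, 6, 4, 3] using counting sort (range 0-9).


Count array: [1, 0, 1, 2, 1, 0, 1, 0, 1, 0]
Reconstruct: [0, 2, 3, 3, 4, 6, 8]


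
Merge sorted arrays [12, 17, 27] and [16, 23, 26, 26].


Compare heads, take smaller each step.
Merged: [12, 16, 17, 23, 26, 26, 27]


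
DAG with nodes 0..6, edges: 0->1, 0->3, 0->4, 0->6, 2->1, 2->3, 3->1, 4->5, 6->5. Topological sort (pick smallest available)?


Kahn's algorithm, process smallest node first
Order: [0, 2, 3, 1, 4, 6, 5]


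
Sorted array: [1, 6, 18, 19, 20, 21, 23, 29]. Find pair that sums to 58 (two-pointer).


Two pointers: lo=0, hi=7
No pair sums to 58


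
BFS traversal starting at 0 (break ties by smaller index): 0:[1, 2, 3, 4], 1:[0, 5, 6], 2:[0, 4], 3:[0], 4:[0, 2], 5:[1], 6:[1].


BFS queue: start with [0]
Visit order: [0, 1, 2, 3, 4, 5, 6]


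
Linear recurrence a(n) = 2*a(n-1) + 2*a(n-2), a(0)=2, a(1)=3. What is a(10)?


Build bottom-up:
...a(8)=4000, a(9)=10928, a(10)=2*10928+2*4000=29856


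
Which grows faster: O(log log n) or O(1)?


constant grows slower than double-logarithmic
O(1) is asymptotically smaller; O(log log n) grows faster


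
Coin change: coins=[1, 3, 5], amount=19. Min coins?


dp[0]=0; dp[i]=1+min(dp[i-c] for c in coins)
...dp[14]=4, dp[15]=3, dp[16]=4, dp[17]=5, dp[18]=4, dp[19]=5
Minimum coins for 19 = 5


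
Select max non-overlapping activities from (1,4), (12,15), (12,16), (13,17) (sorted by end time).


Greedy: pick earliest-ending, then skip overlaps.
Selected (2 activities): [(1, 4), (12, 15)]


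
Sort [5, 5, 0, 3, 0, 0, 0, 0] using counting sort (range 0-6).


Count array: [5, 0, 0, 1, 0, 2, 0]
Reconstruct: [0, 0, 0, 0, 0, 3, 5, 5]


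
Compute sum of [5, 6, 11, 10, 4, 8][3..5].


Prefix sums: [0, 5, 11, 22, 32, 36, 44]
Sum[3..5] = prefix[6] - prefix[3] = 44 - 22 = 22


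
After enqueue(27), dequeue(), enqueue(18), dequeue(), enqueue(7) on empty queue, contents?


enqueue(27) -> [27]
dequeue() returns 27 -> []
enqueue(18) -> [18]
dequeue() returns 18 -> []
enqueue(7) -> [7]
Final queue (front to back): [7]


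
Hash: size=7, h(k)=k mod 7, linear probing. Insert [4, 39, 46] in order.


Insertions: 4->slot 4; 39->slot 5; 46->slot 6
Table: [None, None, None, None, 4, 39, 46]


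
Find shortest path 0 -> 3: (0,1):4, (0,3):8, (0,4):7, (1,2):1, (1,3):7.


Dijkstra from 0:
Distances: {0: 0, 1: 4, 2: 5, 3: 8, 4: 7}
Shortest distance to 3 = 8, path = [0, 3]


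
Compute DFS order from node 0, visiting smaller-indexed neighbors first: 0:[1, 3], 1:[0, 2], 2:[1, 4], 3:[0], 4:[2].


DFS stack-based: start with [0]
Visit order: [0, 1, 2, 4, 3]


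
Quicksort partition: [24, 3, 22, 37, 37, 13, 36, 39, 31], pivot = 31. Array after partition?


Elements <= 31 go left of pivot.
Result: [24, 3, 22, 13, 31, 37, 36, 39, 37], pivot at index 4


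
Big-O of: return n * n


Analysis: constant-time operation, no loop
Complexity: O(1)


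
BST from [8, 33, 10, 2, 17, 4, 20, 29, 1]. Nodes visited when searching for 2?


BST root = 8
Search for 2: compare at each node
Path: [8, 2]


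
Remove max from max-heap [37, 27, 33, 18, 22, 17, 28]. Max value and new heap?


Max = 37
Replace root with last, heapify down
Resulting heap: [33, 27, 28, 18, 22, 17]


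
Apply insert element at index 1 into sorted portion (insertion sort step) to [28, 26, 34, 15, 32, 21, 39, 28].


After one pass: [26, 28, 34, 15, 32, 21, 39, 28]


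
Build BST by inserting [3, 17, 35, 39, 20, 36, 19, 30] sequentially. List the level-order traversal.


Root = 3; build tree by BST insertion.
Level-Order traversal: [3, 17, 35, 20, 39, 19, 30, 36]


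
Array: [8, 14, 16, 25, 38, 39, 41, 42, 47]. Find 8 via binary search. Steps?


Search for 8:
[0,8] mid=4 arr[4]=38
[0,3] mid=1 arr[1]=14
[0,0] mid=0 arr[0]=8
Total: 3 comparisons


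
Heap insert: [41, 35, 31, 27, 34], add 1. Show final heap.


Append 1: [41, 35, 31, 27, 34, 1]
Bubble up: no swaps needed
Result: [41, 35, 31, 27, 34, 1]


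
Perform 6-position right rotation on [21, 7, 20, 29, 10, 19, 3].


Right rotate by 6: [7, 20, 29, 10, 19, 3, 21]


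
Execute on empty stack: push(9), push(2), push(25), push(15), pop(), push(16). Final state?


push(9) -> [9]
push(2) -> [9, 2]
push(25) -> [9, 2, 25]
push(15) -> [9, 2, 25, 15]
pop() returns 15 -> [9, 2, 25]
push(16) -> [9, 2, 25, 16]
Final stack (bottom to top): [9, 2, 25, 16]


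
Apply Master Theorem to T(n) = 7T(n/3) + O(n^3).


a=7, b=3, c=3. log_3(7)=1.771 < c=3. Case 3: O(n^c) = O(n^3)
Complexity: O(n^3)


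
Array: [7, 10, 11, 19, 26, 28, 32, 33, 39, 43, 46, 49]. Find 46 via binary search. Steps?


Search for 46:
[0,11] mid=5 arr[5]=28
[6,11] mid=8 arr[8]=39
[9,11] mid=10 arr[10]=46
Total: 3 comparisons


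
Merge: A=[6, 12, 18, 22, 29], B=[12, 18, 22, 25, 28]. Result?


Compare heads, take smaller each step.
Merged: [6, 12, 12, 18, 18, 22, 22, 25, 28, 29]


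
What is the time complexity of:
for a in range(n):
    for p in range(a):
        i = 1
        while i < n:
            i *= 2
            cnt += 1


Per nesting level: O(n) * O(n) [triangular over a] * O(log n) = O(n^2 log n)
Complexity: O(n^2 log n)


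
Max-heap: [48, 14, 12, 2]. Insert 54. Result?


Append 54: [48, 14, 12, 2, 54]
Bubble up: swap idx 4(54) with idx 1(14); swap idx 1(54) with idx 0(48)
Result: [54, 48, 12, 2, 14]


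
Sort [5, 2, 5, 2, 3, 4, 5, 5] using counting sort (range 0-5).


Count array: [0, 0, 2, 1, 1, 4]
Reconstruct: [2, 2, 3, 4, 5, 5, 5, 5]


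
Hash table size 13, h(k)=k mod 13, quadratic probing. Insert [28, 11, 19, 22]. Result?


Insertions: 28->slot 2; 11->slot 11; 19->slot 6; 22->slot 9
Table: [None, None, 28, None, None, None, 19, None, None, 22, None, 11, None]


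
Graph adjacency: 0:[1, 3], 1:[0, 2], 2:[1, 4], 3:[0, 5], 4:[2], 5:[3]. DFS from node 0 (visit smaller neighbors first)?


DFS stack-based: start with [0]
Visit order: [0, 1, 2, 4, 3, 5]


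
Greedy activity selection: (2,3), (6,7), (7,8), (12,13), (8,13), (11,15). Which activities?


Greedy: pick earliest-ending, then skip overlaps.
Selected (4 activities): [(2, 3), (6, 7), (7, 8), (12, 13)]


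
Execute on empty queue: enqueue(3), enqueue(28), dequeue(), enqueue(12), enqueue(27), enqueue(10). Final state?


enqueue(3) -> [3]
enqueue(28) -> [3, 28]
dequeue() returns 3 -> [28]
enqueue(12) -> [28, 12]
enqueue(27) -> [28, 12, 27]
enqueue(10) -> [28, 12, 27, 10]
Final queue (front to back): [28, 12, 27, 10]


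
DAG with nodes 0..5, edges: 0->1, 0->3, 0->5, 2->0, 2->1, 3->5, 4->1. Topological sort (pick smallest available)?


Kahn's algorithm, process smallest node first
Order: [2, 0, 3, 4, 1, 5]


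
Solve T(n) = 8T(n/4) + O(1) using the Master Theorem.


a=8, b=4, c=0. log_4(8)=1.5 > c=0. Case 1: O(n^log_b(a)) = O(n^1.500)
Complexity: O(n^1.500)


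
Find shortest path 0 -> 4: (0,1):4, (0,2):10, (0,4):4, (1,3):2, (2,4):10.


Dijkstra from 0:
Distances: {0: 0, 1: 4, 2: 10, 3: 6, 4: 4}
Shortest distance to 4 = 4, path = [0, 4]


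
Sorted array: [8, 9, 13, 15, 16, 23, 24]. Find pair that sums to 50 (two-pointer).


Two pointers: lo=0, hi=6
No pair sums to 50


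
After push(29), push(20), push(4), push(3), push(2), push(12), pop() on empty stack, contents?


push(29) -> [29]
push(20) -> [29, 20]
push(4) -> [29, 20, 4]
push(3) -> [29, 20, 4, 3]
push(2) -> [29, 20, 4, 3, 2]
push(12) -> [29, 20, 4, 3, 2, 12]
pop() returns 12 -> [29, 20, 4, 3, 2]
Final stack (bottom to top): [29, 20, 4, 3, 2]


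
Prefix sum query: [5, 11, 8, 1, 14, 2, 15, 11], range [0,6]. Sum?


Prefix sums: [0, 5, 16, 24, 25, 39, 41, 56, 67]
Sum[0..6] = prefix[7] - prefix[0] = 56 - 0 = 56


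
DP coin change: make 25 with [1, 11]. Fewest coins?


dp[0]=0; dp[i]=1+min(dp[i-c] for c in coins)
...dp[20]=10, dp[21]=11, dp[22]=2, dp[23]=3, dp[24]=4, dp[25]=5
Minimum coins for 25 = 5
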